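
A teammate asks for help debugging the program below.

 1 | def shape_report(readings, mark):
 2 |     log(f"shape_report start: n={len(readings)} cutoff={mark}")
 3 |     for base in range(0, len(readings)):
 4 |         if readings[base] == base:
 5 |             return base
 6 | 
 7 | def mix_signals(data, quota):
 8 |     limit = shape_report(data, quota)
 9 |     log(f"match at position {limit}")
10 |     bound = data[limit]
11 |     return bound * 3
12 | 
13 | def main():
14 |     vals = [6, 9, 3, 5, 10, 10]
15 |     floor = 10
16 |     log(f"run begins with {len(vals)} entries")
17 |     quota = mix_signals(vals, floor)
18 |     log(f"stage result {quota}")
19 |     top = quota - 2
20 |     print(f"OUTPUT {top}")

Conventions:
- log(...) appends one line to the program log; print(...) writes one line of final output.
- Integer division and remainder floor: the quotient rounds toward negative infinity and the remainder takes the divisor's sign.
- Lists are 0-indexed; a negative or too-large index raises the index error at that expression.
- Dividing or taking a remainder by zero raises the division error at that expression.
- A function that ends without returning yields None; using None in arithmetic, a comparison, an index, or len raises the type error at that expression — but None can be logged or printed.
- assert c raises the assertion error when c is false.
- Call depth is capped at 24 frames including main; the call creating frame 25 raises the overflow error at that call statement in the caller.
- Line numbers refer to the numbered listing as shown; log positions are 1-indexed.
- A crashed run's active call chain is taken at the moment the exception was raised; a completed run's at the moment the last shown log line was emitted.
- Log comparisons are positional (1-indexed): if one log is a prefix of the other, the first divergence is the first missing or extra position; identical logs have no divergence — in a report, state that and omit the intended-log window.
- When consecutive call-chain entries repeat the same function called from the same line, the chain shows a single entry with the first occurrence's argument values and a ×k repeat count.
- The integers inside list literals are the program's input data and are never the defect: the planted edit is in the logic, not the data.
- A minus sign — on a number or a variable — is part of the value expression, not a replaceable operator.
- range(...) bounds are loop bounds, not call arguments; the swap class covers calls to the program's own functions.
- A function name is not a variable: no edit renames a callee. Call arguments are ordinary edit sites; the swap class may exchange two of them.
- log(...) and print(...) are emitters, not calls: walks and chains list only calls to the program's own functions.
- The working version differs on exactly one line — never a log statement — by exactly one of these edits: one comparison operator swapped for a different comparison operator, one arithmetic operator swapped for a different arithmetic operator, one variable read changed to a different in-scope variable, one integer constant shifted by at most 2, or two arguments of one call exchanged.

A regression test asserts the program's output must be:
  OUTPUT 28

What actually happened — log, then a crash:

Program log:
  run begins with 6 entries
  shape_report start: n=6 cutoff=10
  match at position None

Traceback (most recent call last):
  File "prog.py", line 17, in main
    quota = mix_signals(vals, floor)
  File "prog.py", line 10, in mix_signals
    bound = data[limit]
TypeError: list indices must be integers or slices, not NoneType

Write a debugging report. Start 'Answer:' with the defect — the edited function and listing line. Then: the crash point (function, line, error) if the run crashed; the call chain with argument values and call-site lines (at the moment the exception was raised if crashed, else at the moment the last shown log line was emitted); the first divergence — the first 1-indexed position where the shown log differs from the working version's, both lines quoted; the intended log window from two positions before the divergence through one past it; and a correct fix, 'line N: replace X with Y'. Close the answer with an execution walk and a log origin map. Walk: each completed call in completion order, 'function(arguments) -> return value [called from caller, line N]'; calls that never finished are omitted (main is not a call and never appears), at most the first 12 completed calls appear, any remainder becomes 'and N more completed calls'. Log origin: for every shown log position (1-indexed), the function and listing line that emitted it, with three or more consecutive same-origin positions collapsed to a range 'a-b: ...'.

Answer: the defect is in shape_report at line 4.
The tell: Position 3 is the first bad log line: 'match at position None' should read 'match at position 4'.
Crash: mix_signals, line 10, TypeError.
Call chain: main -> mix_signals([6, 9, 3, 5, 10, 10], 10) (called at line 17).
First divergence: at position 3 the run shows 'match at position None' where the working version logs 'match at position 4'.
Intended log window:
  1: run begins with 6 entries
  2: shape_report start: n=6 cutoff=10
  3: match at position 4
  4: stage result 30
Execution walk:
  shape_report([6, 9, 3, 5, 10, 10], 10) -> None  [called from mix_signals, line 8]
Log origins:
  1: logged in main at line 16
  2: logged in shape_report at line 2
  3: logged in mix_signals at line 9
A correct fix: line 4: replace `readings[base] == base` with `readings[base] == mark`.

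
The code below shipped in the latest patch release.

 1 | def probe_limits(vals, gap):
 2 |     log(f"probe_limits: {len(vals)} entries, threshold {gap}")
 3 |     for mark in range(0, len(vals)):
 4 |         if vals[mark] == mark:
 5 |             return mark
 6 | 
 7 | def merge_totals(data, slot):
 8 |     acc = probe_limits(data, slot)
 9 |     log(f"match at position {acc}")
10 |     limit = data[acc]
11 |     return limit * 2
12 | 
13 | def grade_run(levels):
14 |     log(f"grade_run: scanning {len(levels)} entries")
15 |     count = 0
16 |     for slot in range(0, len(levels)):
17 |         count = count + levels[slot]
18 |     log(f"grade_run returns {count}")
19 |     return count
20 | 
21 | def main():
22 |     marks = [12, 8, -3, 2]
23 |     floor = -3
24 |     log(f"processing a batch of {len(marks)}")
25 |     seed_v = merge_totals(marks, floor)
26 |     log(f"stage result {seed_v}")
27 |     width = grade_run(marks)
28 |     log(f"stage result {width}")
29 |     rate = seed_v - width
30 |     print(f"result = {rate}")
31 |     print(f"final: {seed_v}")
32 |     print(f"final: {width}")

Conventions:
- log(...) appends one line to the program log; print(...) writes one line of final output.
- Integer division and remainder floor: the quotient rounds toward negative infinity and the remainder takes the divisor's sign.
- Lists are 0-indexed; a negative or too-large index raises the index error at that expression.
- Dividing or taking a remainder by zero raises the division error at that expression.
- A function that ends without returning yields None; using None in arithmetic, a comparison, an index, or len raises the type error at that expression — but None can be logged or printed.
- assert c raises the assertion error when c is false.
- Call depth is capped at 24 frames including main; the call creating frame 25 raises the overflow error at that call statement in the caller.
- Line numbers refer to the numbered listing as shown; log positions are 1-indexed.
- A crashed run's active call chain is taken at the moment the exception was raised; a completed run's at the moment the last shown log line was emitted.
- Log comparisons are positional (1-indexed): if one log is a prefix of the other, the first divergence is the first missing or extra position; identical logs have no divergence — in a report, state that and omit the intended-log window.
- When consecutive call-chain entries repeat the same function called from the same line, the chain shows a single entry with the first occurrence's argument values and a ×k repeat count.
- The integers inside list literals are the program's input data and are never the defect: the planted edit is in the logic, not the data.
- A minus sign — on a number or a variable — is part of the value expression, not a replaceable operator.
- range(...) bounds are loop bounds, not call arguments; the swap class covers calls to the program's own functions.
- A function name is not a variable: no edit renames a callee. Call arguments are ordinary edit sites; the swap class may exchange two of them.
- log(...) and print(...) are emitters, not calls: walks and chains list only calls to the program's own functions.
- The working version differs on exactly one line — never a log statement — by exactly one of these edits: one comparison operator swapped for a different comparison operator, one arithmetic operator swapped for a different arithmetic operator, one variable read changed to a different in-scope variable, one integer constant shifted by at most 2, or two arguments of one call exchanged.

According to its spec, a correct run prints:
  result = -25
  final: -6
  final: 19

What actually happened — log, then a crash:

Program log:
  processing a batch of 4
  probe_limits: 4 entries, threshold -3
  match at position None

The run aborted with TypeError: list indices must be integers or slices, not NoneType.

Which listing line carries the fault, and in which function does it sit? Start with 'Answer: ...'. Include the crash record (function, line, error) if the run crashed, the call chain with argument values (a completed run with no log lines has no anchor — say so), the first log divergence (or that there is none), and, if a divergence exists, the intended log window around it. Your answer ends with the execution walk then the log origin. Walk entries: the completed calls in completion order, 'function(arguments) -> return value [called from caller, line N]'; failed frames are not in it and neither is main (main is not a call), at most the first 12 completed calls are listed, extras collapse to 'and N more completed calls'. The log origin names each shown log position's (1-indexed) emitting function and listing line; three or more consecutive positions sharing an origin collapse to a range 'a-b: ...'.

Answer: the defect is in probe_limits at line 4.
Key observation: At log position 3 the runs split — shown 'match at position None', but the working version logs 'match at position 2'.
Crash: merge_totals, line 10, TypeError.
Call chain: main -> merge_totals([12, 8, -3, 2], -3) (called at line 25).
First divergence: at position 3 the run shows 'match at position None' where the working version logs 'match at position 2'.
Intended log window:
  1: processing a batch of 4
  2: probe_limits: 4 entries, threshold -3
  3: match at position 2
  4: stage result -6
Execution walk:
  probe_limits([12, 8, -3, 2], -3) -> None  [called from merge_totals, line 8]
Log origin:
  1 — main, line 24
  2 — probe_limits, line 2
  3 — merge_totals, line 9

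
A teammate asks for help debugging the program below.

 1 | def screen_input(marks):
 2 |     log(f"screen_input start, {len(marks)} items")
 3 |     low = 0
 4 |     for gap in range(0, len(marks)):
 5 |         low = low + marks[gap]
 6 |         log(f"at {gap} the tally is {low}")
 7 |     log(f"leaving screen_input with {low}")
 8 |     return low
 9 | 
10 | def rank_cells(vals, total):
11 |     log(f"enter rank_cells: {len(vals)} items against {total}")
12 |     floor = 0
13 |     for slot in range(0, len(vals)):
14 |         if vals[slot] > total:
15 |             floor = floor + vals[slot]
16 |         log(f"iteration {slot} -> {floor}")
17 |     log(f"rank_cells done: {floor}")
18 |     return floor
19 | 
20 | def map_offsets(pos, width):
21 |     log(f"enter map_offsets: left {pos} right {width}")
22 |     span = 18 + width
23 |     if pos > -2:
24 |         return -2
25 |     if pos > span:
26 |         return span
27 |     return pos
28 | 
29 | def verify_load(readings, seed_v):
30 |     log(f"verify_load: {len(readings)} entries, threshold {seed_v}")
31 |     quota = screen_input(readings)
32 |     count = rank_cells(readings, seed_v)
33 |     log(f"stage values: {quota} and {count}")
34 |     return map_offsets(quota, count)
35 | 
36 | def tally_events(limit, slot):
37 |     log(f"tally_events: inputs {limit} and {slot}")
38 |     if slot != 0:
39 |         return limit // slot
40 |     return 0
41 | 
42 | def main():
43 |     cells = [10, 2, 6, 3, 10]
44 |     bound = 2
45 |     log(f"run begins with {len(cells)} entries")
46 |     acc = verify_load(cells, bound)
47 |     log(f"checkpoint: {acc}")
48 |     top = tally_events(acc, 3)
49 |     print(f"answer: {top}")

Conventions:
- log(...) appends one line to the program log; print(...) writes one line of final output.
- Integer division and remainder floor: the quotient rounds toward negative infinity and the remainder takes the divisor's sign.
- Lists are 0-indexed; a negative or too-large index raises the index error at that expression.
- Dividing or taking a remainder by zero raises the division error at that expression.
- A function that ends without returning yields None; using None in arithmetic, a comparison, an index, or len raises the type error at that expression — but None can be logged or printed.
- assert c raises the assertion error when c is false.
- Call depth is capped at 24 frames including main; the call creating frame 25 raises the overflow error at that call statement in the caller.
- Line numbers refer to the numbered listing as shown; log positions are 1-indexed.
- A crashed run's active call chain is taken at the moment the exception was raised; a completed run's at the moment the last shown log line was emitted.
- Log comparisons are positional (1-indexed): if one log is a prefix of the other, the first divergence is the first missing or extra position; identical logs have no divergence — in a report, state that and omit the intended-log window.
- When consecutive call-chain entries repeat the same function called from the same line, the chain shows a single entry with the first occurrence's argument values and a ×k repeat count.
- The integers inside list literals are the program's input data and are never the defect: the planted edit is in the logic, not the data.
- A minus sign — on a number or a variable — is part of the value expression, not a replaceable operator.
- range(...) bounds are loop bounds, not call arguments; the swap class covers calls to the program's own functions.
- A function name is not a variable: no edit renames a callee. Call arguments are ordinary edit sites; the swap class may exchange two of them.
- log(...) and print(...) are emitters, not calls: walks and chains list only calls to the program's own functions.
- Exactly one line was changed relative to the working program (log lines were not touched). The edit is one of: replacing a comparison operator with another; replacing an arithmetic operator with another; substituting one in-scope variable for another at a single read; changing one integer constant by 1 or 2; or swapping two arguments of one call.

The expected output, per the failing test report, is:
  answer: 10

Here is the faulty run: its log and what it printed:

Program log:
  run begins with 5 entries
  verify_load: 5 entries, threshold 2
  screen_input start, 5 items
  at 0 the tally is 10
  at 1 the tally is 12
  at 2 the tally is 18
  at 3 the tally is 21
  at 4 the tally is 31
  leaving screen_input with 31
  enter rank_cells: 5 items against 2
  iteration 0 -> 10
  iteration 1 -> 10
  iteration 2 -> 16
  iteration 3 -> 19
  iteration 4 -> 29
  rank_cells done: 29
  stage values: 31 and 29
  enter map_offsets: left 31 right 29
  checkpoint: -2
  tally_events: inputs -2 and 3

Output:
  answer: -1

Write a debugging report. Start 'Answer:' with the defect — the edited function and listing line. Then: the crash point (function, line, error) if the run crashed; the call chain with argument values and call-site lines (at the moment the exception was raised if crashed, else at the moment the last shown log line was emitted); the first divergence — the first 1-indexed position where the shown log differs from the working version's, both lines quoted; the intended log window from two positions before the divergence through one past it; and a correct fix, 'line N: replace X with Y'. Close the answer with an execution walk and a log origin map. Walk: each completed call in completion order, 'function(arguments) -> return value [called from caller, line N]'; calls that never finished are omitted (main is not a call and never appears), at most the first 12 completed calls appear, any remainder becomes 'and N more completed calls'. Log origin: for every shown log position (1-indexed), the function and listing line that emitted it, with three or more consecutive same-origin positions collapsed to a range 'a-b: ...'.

Answer: the defect is in map_offsets at line 23.
Key fact: Position 19 is the first bad log line: 'checkpoint: -2' should read 'checkpoint: 31'.
Call chain: main -> tally_events(-2, 3) (called at line 48).
First divergence: position 19; shown 'checkpoint: -2' vs intended 'checkpoint: 31'.
Intended log window:
  17: stage values: 31 and 29
  18: enter map_offsets: left 31 right 29
  19: checkpoint: 31
  20: tally_events: inputs 31 and 3
Execution walk:
  screen_input([10, 2, 6, 3, 10]) -> 31  [called from verify_load, line 31]
  rank_cells([10, 2, 6, 3, 10], 2) -> 29  [called from verify_load, line 32]
  map_offsets(31, 29) -> -2  [called from verify_load, line 34]
  verify_load([10, 2, 6, 3, 10], 2) -> -2  [called from main, line 46]
  tally_events(-2, 3) -> -1  [called from main, line 48]
Log origin:
  1 — main, line 45
  2 — verify_load, line 30
  3 — screen_input, line 2
  4-8 — screen_input, line 6
  9 — screen_input, line 7
  10 — rank_cells, line 11
  11-15 — rank_cells, line 16
  16 — rank_cells, line 17
  17 — verify_load, line 33
  18 — map_offsets, line 21
  19 — main, line 47
  20 — tally_events, line 37
A correct fix: line 23: replace `>` with `<`.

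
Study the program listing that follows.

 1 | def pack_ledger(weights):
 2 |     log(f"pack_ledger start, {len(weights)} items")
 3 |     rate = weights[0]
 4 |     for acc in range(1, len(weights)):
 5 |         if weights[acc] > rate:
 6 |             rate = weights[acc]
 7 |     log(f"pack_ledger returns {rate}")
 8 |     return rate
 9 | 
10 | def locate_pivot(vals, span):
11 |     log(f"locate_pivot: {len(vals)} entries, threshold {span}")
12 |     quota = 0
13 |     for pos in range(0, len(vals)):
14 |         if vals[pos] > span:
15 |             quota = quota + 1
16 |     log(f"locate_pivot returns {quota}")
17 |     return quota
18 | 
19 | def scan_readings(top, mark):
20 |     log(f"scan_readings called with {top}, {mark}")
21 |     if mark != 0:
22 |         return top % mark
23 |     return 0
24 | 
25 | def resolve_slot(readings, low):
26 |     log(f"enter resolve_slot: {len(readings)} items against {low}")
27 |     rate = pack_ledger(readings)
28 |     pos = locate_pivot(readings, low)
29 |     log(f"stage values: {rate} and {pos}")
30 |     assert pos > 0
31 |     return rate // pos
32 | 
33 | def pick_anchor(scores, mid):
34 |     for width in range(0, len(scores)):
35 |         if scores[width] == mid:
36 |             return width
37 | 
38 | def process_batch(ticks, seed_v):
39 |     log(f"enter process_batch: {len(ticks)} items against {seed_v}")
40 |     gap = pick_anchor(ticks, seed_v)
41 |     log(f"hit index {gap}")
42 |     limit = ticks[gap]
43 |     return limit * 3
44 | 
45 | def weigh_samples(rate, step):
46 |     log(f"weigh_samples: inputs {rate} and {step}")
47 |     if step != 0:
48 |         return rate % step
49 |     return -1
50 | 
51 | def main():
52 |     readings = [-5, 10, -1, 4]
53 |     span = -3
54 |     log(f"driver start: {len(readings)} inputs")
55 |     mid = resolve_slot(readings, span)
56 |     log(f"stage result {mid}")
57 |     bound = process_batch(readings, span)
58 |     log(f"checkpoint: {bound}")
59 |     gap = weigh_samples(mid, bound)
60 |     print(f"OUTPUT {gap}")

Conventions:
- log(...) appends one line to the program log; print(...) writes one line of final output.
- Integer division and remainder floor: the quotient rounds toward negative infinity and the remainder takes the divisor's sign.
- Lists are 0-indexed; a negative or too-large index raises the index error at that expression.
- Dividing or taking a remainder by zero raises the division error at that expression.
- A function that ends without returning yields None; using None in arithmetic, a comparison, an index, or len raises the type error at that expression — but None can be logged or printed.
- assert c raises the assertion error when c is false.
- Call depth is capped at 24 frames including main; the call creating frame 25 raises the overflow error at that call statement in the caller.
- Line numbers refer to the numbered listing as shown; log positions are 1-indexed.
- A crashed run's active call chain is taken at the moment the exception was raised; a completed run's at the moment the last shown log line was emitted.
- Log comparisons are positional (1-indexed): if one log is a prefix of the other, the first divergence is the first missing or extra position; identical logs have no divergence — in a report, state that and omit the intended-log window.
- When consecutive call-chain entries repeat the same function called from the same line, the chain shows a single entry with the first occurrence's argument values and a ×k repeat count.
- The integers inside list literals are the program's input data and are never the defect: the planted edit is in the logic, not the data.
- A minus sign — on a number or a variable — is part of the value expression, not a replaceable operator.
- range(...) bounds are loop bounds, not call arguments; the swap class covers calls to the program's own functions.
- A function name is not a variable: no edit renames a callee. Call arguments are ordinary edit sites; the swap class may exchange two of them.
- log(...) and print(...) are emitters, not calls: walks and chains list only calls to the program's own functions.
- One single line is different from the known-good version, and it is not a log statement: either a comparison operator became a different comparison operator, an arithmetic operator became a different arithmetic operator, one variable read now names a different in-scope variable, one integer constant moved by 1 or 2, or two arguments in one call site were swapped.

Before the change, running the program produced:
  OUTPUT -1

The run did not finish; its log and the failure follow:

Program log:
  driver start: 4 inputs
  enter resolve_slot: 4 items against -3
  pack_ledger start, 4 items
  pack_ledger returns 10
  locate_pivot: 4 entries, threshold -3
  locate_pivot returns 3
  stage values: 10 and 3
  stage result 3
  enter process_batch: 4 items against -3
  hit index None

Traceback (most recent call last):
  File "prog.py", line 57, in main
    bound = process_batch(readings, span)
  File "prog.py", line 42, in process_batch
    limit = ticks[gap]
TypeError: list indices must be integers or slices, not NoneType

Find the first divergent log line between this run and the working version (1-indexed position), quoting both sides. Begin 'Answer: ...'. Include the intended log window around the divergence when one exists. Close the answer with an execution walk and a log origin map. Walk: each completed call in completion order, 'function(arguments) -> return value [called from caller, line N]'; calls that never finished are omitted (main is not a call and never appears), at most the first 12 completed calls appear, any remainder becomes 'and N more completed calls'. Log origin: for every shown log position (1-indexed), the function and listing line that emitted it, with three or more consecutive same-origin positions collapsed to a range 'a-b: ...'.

Answer: at position 2 the run shows 'enter resolve_slot: 4 items against -3' where the working version logs 'enter resolve_slot: 4 items against -1'.
Intended log window:
  1: driver start: 4 inputs
  2: enter resolve_slot: 4 items against -1
  3: pack_ledger start, 4 items
Execution walk:
  pack_ledger([-5, 10, -1, 4]) -> 10  [called from resolve_slot, line 27]
  locate_pivot([-5, 10, -1, 4], -3) -> 3  [called from resolve_slot, line 28]
  resolve_slot([-5, 10, -1, 4], -3) -> 3  [called from main, line 55]
  pick_anchor([-5, 10, -1, 4], -3) -> None  [called from process_batch, line 40]
Log line origins:
  1: logged in main at line 54
  2: logged in resolve_slot at line 26
  3: logged in pack_ledger at line 2
  4: logged in pack_ledger at line 7
  5: logged in locate_pivot at line 11
  6: logged in locate_pivot at line 16
  7: logged in resolve_slot at line 29
  8: logged in main at line 56
  9: logged in process_batch at line 39
  10: logged in process_batch at line 41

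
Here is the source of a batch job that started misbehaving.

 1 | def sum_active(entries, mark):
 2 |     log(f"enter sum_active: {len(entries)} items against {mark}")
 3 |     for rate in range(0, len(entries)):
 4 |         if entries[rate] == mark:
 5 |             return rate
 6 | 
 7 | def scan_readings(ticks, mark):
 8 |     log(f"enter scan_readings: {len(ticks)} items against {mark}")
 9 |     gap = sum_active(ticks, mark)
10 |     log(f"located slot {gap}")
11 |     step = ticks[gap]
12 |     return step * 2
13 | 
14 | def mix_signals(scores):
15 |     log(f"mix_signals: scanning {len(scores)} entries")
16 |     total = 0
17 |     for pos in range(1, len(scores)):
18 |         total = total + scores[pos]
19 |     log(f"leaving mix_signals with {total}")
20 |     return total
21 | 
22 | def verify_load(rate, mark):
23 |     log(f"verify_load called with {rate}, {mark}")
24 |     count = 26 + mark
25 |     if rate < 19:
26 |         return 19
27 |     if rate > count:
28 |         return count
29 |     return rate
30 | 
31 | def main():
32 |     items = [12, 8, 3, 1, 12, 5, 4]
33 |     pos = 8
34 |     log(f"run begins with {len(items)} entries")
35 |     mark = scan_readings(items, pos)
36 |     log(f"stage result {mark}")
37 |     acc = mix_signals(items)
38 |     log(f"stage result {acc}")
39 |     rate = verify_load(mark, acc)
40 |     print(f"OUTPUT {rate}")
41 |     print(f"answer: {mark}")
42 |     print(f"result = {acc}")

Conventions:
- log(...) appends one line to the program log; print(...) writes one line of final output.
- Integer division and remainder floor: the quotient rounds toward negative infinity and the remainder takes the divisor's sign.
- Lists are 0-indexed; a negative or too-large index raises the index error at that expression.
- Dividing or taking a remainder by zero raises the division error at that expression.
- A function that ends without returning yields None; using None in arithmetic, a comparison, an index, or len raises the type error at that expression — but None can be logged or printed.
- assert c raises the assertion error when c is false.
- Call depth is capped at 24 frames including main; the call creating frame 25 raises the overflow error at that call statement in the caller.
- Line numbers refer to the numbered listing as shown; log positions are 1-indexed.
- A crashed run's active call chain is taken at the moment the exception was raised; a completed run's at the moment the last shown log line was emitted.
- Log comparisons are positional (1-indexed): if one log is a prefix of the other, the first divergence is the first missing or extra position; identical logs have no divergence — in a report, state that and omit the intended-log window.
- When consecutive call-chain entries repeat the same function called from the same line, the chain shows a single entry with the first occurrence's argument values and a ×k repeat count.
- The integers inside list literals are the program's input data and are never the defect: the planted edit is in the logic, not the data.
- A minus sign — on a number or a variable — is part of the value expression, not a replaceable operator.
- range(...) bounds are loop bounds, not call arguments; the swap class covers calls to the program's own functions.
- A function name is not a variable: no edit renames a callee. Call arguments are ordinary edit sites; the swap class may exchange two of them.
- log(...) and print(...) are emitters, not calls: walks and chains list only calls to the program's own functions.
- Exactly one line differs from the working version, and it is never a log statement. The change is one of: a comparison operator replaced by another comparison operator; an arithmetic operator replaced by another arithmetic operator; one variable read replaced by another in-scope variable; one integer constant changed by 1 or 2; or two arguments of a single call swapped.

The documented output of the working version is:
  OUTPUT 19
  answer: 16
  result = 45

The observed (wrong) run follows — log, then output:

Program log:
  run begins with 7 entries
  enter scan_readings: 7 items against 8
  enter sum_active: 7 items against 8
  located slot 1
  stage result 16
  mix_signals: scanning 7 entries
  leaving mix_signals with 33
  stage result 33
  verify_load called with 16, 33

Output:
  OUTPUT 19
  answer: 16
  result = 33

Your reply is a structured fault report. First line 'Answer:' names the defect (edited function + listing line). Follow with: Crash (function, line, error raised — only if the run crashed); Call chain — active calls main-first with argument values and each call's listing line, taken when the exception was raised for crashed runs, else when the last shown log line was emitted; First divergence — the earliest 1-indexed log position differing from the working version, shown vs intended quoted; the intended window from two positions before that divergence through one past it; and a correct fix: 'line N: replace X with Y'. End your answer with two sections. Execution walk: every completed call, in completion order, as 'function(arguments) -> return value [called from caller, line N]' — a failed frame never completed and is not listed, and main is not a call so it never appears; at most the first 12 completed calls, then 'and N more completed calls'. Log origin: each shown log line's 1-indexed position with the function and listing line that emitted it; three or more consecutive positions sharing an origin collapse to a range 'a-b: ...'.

Answer: the defect is in mix_signals at line 17.
Key observation: Everything matches until log position 7, which reads 'leaving mix_signals with 33' in place of 'leaving mix_signals with 45'.
Call chain: main -> verify_load(16, 33) (called at line 39).
First divergence: position 7 — shown 'leaving mix_signals with 33', intended 'leaving mix_signals with 45'.
Intended log window:
  5: stage result 16
  6: mix_signals: scanning 7 entries
  7: leaving mix_signals with 45
  8: stage result 45
Execution walk:
  sum_active([12, 8, 3, 1, 12, 5, 4], 8) -> 1  [called from scan_readings, line 9]
  scan_readings([12, 8, 3, 1, 12, 5, 4], 8) -> 16  [called from main, line 35]
  mix_signals([12, 8, 3, 1, 12, 5, 4]) -> 33  [called from main, line 37]
  verify_load(16, 33) -> 19  [called from main, line 39]
Origin of each log line:
  1 — main, line 34
  2 — scan_readings, line 8
  3 — sum_active, line 2
  4 — scan_readings, line 10
  5 — main, line 36
  6 — mix_signals, line 15
  7 — mix_signals, line 19
  8 — main, line 38
  9 — verify_load, line 23
A correct fix: line 17: replace `1` with `0`.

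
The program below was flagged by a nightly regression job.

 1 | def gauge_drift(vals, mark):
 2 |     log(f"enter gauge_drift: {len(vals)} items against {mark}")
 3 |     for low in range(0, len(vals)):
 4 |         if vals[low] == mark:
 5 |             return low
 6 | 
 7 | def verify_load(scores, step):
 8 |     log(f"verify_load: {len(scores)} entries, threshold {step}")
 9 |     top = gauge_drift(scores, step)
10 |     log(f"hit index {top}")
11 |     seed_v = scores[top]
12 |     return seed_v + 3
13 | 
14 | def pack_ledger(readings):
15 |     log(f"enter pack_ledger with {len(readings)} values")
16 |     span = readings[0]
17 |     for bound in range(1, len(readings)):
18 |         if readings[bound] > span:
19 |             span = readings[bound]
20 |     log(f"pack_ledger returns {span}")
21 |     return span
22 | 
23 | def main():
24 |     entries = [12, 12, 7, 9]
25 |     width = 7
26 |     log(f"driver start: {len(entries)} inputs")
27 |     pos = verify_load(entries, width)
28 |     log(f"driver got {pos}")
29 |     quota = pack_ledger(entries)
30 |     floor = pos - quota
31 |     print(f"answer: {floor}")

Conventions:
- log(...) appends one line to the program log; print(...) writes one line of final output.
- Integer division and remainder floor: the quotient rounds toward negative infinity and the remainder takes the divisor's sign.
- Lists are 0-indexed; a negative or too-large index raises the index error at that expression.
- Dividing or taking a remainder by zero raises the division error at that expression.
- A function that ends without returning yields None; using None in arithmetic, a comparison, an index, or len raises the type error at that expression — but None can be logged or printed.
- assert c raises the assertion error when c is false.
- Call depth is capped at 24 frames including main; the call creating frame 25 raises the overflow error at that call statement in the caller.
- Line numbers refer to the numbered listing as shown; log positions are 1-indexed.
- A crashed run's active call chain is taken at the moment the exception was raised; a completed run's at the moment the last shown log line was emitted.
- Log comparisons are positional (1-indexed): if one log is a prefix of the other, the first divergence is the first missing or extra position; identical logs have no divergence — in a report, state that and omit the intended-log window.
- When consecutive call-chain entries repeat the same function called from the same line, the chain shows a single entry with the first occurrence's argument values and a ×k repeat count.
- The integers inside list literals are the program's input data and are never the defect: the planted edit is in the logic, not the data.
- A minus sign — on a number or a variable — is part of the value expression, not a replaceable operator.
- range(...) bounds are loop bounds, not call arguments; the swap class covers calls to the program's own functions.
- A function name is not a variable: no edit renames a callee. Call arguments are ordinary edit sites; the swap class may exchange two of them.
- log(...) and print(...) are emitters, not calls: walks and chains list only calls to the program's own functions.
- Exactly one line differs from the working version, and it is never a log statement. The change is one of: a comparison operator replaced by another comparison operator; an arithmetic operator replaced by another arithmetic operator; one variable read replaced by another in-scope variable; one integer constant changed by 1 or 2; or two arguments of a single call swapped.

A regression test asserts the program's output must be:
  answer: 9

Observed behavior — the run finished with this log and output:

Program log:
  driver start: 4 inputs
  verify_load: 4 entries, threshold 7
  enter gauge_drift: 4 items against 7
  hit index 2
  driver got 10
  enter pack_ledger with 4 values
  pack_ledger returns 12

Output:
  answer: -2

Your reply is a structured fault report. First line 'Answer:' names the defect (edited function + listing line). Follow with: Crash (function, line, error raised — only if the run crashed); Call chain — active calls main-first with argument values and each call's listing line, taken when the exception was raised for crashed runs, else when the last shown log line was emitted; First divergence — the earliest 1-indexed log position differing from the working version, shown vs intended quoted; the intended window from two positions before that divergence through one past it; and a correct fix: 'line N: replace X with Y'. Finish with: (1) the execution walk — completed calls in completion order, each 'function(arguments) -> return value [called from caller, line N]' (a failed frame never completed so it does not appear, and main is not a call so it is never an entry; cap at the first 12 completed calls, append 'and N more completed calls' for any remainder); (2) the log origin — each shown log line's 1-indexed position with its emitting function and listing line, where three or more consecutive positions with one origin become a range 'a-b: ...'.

Answer: the defect is in verify_load at line 12.
The tell: Log line 5 is where behavior first shows: 'driver got 10' appears instead of 'driver got 21'.
Call chain: main -> pack_ledger([12, 12, 7, 9]) (called at line 29).
First divergence: position 5; shown 'driver got 10' vs intended 'driver got 21'.
Intended log window:
  3: enter gauge_drift: 4 items against 7
  4: hit index 2
  5: driver got 21
  6: enter pack_ledger with 4 values
Execution walk:
  gauge_drift([12, 12, 7, 9], 7) -> 2  [called from verify_load, line 9]
  verify_load([12, 12, 7, 9], 7) -> 10  [called from main, line 27]
  pack_ledger([12, 12, 7, 9]) -> 12  [called from main, line 29]
Log origin:
  1: from main, line 26
  2: from verify_load, line 8
  3: from gauge_drift, line 2
  4: from verify_load, line 10
  5: from main, line 28
  6: from pack_ledger, line 15
  7: from pack_ledger, line 20
A correct fix: line 12: replace `+` with `*`.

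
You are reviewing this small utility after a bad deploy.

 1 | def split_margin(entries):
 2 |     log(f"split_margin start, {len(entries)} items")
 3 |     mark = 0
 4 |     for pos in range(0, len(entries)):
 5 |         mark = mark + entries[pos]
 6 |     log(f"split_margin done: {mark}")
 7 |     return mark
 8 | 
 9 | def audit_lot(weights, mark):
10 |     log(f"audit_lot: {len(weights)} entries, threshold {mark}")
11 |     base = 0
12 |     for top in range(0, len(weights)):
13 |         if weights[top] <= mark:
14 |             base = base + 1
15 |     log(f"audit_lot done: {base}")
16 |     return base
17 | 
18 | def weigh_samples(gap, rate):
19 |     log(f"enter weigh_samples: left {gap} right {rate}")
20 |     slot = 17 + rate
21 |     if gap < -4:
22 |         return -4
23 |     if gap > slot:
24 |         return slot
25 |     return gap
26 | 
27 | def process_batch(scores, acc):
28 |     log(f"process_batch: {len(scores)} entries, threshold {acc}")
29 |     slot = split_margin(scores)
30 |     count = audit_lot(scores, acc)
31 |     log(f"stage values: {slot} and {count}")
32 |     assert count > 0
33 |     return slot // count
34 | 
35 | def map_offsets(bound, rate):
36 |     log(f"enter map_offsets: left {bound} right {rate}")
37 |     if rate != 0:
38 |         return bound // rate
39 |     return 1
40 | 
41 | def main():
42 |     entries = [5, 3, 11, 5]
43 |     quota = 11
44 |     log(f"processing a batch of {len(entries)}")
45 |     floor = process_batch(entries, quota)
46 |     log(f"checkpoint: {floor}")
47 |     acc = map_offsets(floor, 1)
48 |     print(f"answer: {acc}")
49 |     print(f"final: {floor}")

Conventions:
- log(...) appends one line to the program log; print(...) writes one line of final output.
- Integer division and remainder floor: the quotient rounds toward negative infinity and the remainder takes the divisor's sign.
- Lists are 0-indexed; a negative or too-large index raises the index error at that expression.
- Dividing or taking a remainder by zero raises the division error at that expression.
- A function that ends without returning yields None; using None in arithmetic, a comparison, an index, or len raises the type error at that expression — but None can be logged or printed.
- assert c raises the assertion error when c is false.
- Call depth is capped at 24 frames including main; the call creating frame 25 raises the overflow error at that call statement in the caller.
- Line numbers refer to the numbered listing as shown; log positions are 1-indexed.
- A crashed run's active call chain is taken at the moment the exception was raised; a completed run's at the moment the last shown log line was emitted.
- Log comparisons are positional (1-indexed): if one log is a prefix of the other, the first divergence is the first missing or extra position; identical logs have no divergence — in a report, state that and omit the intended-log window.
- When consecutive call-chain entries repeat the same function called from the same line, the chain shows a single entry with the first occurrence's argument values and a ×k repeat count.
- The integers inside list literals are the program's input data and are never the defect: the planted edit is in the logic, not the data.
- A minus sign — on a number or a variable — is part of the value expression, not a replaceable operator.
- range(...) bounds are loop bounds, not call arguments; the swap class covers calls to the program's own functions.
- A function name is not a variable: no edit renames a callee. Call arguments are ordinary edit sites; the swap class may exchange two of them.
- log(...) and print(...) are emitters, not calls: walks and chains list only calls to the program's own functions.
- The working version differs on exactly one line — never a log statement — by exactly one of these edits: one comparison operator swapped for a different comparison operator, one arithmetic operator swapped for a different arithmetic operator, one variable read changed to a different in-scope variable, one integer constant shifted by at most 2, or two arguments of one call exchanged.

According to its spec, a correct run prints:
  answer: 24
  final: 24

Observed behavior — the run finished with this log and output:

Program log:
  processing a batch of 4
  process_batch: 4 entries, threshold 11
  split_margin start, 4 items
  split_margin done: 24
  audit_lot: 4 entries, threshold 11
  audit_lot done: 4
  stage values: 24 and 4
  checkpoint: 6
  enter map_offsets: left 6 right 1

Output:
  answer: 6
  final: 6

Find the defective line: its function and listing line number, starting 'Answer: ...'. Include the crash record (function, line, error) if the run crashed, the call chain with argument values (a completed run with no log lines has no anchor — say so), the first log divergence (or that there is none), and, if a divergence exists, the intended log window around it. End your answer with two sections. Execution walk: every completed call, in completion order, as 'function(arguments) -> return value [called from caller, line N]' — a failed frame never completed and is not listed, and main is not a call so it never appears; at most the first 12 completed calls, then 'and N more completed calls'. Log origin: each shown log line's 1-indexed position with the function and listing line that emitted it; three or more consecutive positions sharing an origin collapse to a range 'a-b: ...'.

Answer: the defect is in audit_lot at line 13.
Core observation: At log position 6 the runs split — shown 'audit_lot done: 4', but the working version logs 'audit_lot done: 1'.
Call chain: main -> map_offsets(6, 1) (called at line 47).
First divergence: position 6; shown 'audit_lot done: 4' vs intended 'audit_lot done: 1'.
Intended log window:
  4: split_margin done: 24
  5: audit_lot: 4 entries, threshold 11
  6: audit_lot done: 1
  7: stage values: 24 and 1
Execution walk:
  split_margin([5, 3, 11, 5]) -> 24  [called from process_batch, line 29]
  audit_lot([5, 3, 11, 5], 11) -> 4  [called from process_batch, line 30]
  process_batch([5, 3, 11, 5], 11) -> 6  [called from main, line 45]
  map_offsets(6, 1) -> 6  [called from main, line 47]
Log line origins:
  1: from main, line 44
  2: from process_batch, line 28
  3: from split_margin, line 2
  4: from split_margin, line 6
  5: from audit_lot, line 10
  6: from audit_lot, line 15
  7: from process_batch, line 31
  8: from main, line 46
  9: from map_offsets, line 36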